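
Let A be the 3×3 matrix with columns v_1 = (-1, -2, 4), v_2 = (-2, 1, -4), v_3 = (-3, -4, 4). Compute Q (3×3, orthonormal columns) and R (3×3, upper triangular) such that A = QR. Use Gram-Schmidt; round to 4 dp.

Q = [[-0.2182, -0.9305, 0.2941], [-0.4364, -0.1765, -0.8823], [0.8729, -0.3209, -0.3676]], R = [[4.5826, -3.4915, 5.8919], [0.0000, 2.9681, 2.2140], [0.0000, 0.0000, 1.1763]]

v_1 = (-1, -2, 4); ‖v_1‖ = 4.5826, so e_1 = (-0.2182, -0.4364, 0.8729).
e_1·v_2 = (-0.2182)·(-2) + (-0.4364)·1 + 0.8729·(-4) = -3.4915.
u_2 = v_2 + 3.4915·e_1 = (-2.7619, -0.5238, -0.9524).
‖u_2‖ = 2.9681, so e_2 = (-0.9305, -0.1765, -0.3209).
e_1·v_3 = (-0.2182)·(-3) + (-0.4364)·(-4) + 0.8729·4 = 5.8919; e_2·v_3 = (-0.9305)·(-3) + (-0.1765)·(-4) + (-0.3209)·4 = 2.2140.
u_3 = v_3 − 5.8919·e_1 − 2.2140·e_2 = (0.3459, -1.0378, -0.4324).
‖u_3‖ = 1.1763, so e_3 = (0.2941, -0.8823, -0.3676).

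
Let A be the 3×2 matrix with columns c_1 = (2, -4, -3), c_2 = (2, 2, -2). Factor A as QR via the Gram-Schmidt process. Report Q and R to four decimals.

c_1 = (2, -4, -3); ‖c_1‖ = 5.3852, so q_1 = (0.3714, -0.7428, -0.5571).
q_1·c_2 = 0.3714·2 + (-0.7428)·2 + (-0.5571)·(-2) = 0.3714.
u_2 = c_2 − 0.3714·q_1 = (1.8621, 2.2759, -1.7931).
‖u_2‖ = 3.4441, so q_2 = (0.5406, 0.6608, -0.5206).

Q = [[0.3714, 0.5406], [-0.7428, 0.6608], [-0.5571, -0.5206]], R = [[5.3852, 0.3714], [0.0000, 3.4441]]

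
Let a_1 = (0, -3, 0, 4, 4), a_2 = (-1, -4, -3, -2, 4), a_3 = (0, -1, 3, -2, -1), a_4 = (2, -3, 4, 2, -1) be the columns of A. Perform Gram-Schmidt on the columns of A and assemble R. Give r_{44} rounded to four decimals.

r_{44} = 2.4857

a_1 = (0, -3, 0, 4, 4); ‖a_1‖ = 6.4031, so e_1 = (0.0000, -0.4685, 0.0000, 0.6247, 0.6247).
e_1·a_2 = 0.0000·(-1) + (-0.4685)·(-4) + 0.0000·(-3) + 0.6247·(-2) + 0.6247·4 = 3.1235.
u_2 = a_2 − 3.1235·e_1 = (-1.0000, -2.5366, -3.0000, -3.9512, 2.0488).
‖u_2‖ = 6.0203, so e_2 = (-0.1661, -0.4213, -0.4983, -0.6563, 0.3403).
e_1·a_3 = 0.0000·0 + (-0.4685)·(-1) + 0.0000·3 + 0.6247·(-2) + 0.6247·(-1) = -1.4056; e_2·a_3 = (-0.1661)·0 + (-0.4213)·(-1) + (-0.4983)·3 + (-0.6563)·(-2) + 0.3403·(-1) = -0.1013.
u_3 = a_3 + 1.4056·e_1 + 0.1013·e_2 = (-0.0168, -1.7012, 2.9495, -1.1884, -0.0875).
‖u_3‖ = 3.6075, so e_3 = (-0.0047, -0.4716, 0.8176, -0.3294, -0.0243).
e_1·a_4 = 0.0000·2 + (-0.4685)·(-3) + 0.0000·4 + 0.6247·2 + 0.6247·(-1) = 2.0303; e_2·a_4 = (-0.1661)·2 + (-0.4213)·(-3) + (-0.4983)·4 + (-0.6563)·2 + 0.3403·(-1) = -2.7144; e_3·a_4 = (-0.0047)·2 + (-0.4716)·(-3) + 0.8176·4 + (-0.3294)·2 + (-0.0243)·(-1) = 4.0412.
u_4 = a_4 − 2.0303·e_1 + 2.7144·e_2 − 4.0412·e_3 = (1.5680, -1.2867, -0.6568, 0.2815, -1.2465).
r_{44} = ‖u_4‖ = 2.4857.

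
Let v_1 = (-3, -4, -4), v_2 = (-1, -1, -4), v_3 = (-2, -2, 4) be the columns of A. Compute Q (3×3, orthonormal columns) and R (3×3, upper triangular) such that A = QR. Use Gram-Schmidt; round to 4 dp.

q_1 = v_1/‖v_1‖ = (-3, -4, -4)/6.4031 = (-0.4685, -0.6247, -0.6247).
r_{12} = q_1·v_2 = 3.5920.
u_2 = v_2 − 3.5920·q_1 = (0.6829, 1.2439, -1.7561).
‖u_2‖ = 2.2578, so q_2 = (0.3025, 0.5509, -0.7778).
r_{13} = q_1·v_3 = -0.3123; r_{23} = q_2·v_3 = -4.8180.
u_3 = v_3 + 0.3123·q_1 + 4.8180·q_2 = (-0.6890, 0.4593, 0.0574).
‖u_3‖ = 0.8301, so q_3 = (-0.8301, 0.5534, 0.0692).

Q = [[-0.4685, 0.3025, -0.8301], [-0.6247, 0.5509, 0.5534], [-0.6247, -0.7778, 0.0692]], R = [[6.4031, 3.5920, -0.3123], [0.0000, 2.2578, -4.8180], [0.0000, 0.0000, 0.8301]]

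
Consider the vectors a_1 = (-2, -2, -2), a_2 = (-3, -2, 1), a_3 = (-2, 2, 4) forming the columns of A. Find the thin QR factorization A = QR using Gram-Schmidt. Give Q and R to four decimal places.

q_1 = a_1/‖a_1‖ = (-2, -2, -2)/3.4641 = (-0.5774, -0.5774, -0.5774).
r_{12} = q_1·a_2 = 2.3094.
u_2 = a_2 − 2.3094·q_1 = (-1.6667, -0.6667, 2.3333).
‖u_2‖ = 2.9439, so q_2 = (-0.5661, -0.2265, 0.7926).
r_{13} = q_1·a_3 = -2.3094; r_{23} = q_2·a_3 = 3.8497.
u_3 = a_3 + 2.3094·q_1 − 3.8497·q_2 = (-1.1538, 1.5385, -0.3846).
‖u_3‖ = 1.9612, so q_3 = (-0.5883, 0.7845, -0.1961).

Q = [[-0.5774, -0.5661, -0.5883], [-0.5774, -0.2265, 0.7845], [-0.5774, 0.7926, -0.1961]], R = [[3.4641, 2.3094, -2.3094], [0.0000, 2.9439, 3.8497], [0.0000, 0.0000, 1.9612]]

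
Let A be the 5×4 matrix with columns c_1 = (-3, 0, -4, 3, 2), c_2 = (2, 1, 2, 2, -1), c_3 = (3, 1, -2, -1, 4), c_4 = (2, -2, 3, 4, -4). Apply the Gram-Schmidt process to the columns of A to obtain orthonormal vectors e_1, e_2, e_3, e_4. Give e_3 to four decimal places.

e_3 = (0.6406, 0.2130, -0.2576, -0.1524, 0.6743)

e_1 = c_1/‖c_1‖ = (-3, 0, -4, 3, 2)/6.1644 = (-0.4867, 0.0000, -0.6489, 0.4867, 0.3244).
r_{12} = e_1·c_2 = -1.6222.
u_2 = c_2 + 1.6222·e_1 = (1.2105, 1.0000, 0.9474, 2.7895, -0.4737).
‖u_2‖ = 3.3717, so e_2 = (0.3590, 0.2966, 0.2810, 0.8273, -0.1405).
r_{13} = e_1·c_3 = 0.6489; r_{23} = e_2·c_3 = -0.5776.
u_3 = c_3 − 0.6489·e_1 + 0.5776·e_2 = (3.5231, 1.1713, -1.4167, -0.8380, 3.7083).
‖u_3‖ = 5.4996, so e_3 = (0.6406, 0.2130, -0.2576, -0.1524, 0.6743).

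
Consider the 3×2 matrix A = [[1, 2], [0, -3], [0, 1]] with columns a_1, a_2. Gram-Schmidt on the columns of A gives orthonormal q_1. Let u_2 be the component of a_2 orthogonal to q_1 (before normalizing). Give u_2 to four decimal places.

a_1 = (1, 0, 0); ‖a_1‖ = 1.0000, so q_1 = (1.0000, 0.0000, 0.0000).
q_1·a_2 = 1.0000·2 + 0.0000·(-3) + 0.0000·1 = 2.0000.
u_2 = a_2 − 2.0000·q_1 = (0.0000, -3.0000, 1.0000).

u_2 = (0.0000, -3.0000, 1.0000)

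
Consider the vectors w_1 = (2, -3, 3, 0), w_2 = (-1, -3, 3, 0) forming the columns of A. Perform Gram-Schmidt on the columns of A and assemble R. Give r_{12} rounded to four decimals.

w_1 = (2, -3, 3, 0); ‖w_1‖ = 4.6904, so e_1 = (0.4264, -0.6396, 0.6396, 0.0000).
r_{12} = e_1·w_2 = 3.4112.

r_{12} = 3.4112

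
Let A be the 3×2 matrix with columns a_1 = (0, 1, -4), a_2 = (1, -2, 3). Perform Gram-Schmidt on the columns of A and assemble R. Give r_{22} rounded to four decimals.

r_{22} = 1.5718

a_1 = (0, 1, -4); ‖a_1‖ = 4.1231, so e_1 = (0.0000, 0.2425, -0.9701).
e_1·a_2 = 0.0000·1 + 0.2425·(-2) + (-0.9701)·3 = -3.3955.
u_2 = a_2 + 3.3955·e_1 = (1.0000, -1.1765, -0.2941).
r_{22} = ‖u_2‖ = 1.5718.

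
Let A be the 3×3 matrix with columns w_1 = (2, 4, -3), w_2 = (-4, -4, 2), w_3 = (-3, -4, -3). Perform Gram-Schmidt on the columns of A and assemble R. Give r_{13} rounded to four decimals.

r_{13} = -2.4140

q_1 = w_1/‖w_1‖ = (2, 4, -3)/5.3852 = (0.3714, 0.7428, -0.5571).
r_{13} = q_1·w_3 = -2.4140.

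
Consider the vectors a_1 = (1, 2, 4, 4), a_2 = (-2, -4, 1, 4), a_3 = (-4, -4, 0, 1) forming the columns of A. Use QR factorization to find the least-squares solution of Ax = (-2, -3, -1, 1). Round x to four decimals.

a_1 = (1, 2, 4, 4); ‖a_1‖ = 6.0828, so q_1 = (0.1644, 0.3288, 0.6576, 0.6576).
q_1·a_2 = 0.1644·(-2) + 0.3288·(-4) + 0.6576·1 + 0.6576·4 = 1.6440.
u_2 = a_2 − 1.6440·q_1 = (-2.2703, -4.5405, -0.0811, 2.9189).
‖u_2‖ = 5.8564, so q_2 = (-0.3877, -0.7753, -0.0138, 0.4984).
q_1·a_3 = 0.1644·(-4) + 0.3288·(-4) + 0.6576·0 + 0.6576·1 = -1.3152; q_2·a_3 = (-0.3877)·(-4) + (-0.7753)·(-4) + (-0.0138)·0 + 0.4984·1 = 5.1503.
u_3 = a_3 + 1.3152·q_1 − 5.1503·q_2 = (-1.7872, 0.4255, 0.9362, -0.7021).
‖u_3‖ = 2.1782, so q_3 = (-0.8205, 0.1954, 0.4298, -0.3223).
Qᵀb = (-1.3152, 3.6135, 0.3028).
Back-substitute: x_3 = 0.3028/2.1782 = 0.1390.
x_2 = (3.6135 − 5.1503·0.1390)/5.8564 = 0.4948.
x_1 = (-1.3152 − 1.6440·0.4948 + 1.3152·0.1390)/6.0828 = -0.3199.

x = (-0.3199, 0.4948, 0.1390)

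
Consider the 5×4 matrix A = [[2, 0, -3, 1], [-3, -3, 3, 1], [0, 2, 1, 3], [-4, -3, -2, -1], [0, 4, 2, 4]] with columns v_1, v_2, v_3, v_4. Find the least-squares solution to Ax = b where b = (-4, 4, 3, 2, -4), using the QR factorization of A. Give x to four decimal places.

e_1 = v_1/‖v_1‖ = (2, -3, 0, -4, 0)/5.3852 = (0.3714, -0.5571, 0.0000, -0.7428, 0.0000).
r_{12} = e_1·v_2 = 3.8996.
u_2 = v_2 − 3.8996·e_1 = (-1.4483, -0.8276, 2.0000, -0.1034, 4.0000).
‖u_2‖ = 4.7742, so e_2 = (-0.3034, -0.1733, 0.4189, -0.0217, 0.8378).
r_{13} = e_1·v_3 = -1.2999; r_{23} = e_2·v_3 = 2.5279.
u_3 = v_3 + 1.2999·e_1 − 2.5279·e_2 = (-1.7504, 2.7141, -0.0590, -2.9107, -0.1180).
‖u_3‖ = 4.3497, so e_3 = (-0.4024, 0.6240, -0.0136, -0.6692, -0.0271).
r_{14} = e_1·v_4 = 0.5571; r_{24} = e_2·v_4 = 4.1531; r_{34} = e_3·v_4 = 0.7415.
u_4 = v_4 − 0.5571·e_1 − 4.1531·e_2 − 0.7415·e_3 = (2.3514, 1.5676, 1.2703, 0.0000, 0.5405).
‖u_4‖ = 3.1451, so e_4 = (0.7476, 0.4984, 0.4039, 0.0000, 0.1719).
Qᵀb = (-5.1995, -1.6179, 2.8350, -0.4726).
Back-substitute: x_4 = -0.4726/3.1451 = -0.1503.
x_3 = (2.8350 − 0.7415·(-0.1503))/4.3497 = 0.6774.
x_2 = (-1.6179 − 2.5279·0.6774 − 4.1531·(-0.1503))/4.7742 = -0.5668.
x_1 = (-5.1995 − 3.8996·(-0.5668) + 1.2999·0.6774 − 0.5571·(-0.1503))/5.3852 = -0.3760.

x = (-0.3760, -0.5668, 0.6774, -0.1503)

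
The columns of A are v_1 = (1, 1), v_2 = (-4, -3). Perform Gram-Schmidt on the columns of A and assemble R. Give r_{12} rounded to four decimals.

v_1 = (1, 1); ‖v_1‖ = 1.4142, so e_1 = (0.7071, 0.7071).
r_{12} = e_1·v_2 = -4.9497.

r_{12} = -4.9497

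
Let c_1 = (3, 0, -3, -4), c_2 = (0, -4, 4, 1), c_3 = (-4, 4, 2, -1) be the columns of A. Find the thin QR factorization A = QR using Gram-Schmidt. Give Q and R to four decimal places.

Q = [[0.5145, 0.2797, -0.4081], [0.0000, -0.7926, 0.3332], [-0.5145, 0.5128, 0.5043], [-0.6860, -0.1748, -0.6842]], R = [[5.8310, -2.7440, -2.4010], [0.0000, 5.0468, -3.0887], [0.0000, 0.0000, 4.6578]]

c_1 = (3, 0, -3, -4); ‖c_1‖ = 5.8310, so e_1 = (0.5145, 0.0000, -0.5145, -0.6860).
e_1·c_2 = 0.5145·0 + 0.0000·(-4) + (-0.5145)·4 + (-0.6860)·1 = -2.7440.
u_2 = c_2 + 2.7440·e_1 = (1.4118, -4.0000, 2.5882, -0.8824).
‖u_2‖ = 5.0468, so e_2 = (0.2797, -0.7926, 0.5128, -0.1748).
e_1·c_3 = 0.5145·(-4) + 0.0000·4 + (-0.5145)·2 + (-0.6860)·(-1) = -2.4010; e_2·c_3 = 0.2797·(-4) + (-0.7926)·4 + 0.5128·2 + (-0.1748)·(-1) = -3.0887.
u_3 = c_3 + 2.4010·e_1 + 3.0887·e_2 = (-1.9007, 1.5520, 2.3487, -3.1871).
‖u_3‖ = 4.6578, so e_3 = (-0.4081, 0.3332, 0.5043, -0.6842).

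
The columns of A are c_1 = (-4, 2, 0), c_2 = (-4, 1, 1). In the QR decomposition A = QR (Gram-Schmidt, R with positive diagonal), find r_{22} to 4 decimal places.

r_{22} = 1.3416

e_1 = c_1/‖c_1‖ = (-4, 2, 0)/4.4721 = (-0.8944, 0.4472, 0.0000).
r_{12} = e_1·c_2 = 4.0249.
u_2 = c_2 − 4.0249·e_1 = (-0.4000, -0.8000, 1.0000).
r_{22} = ‖u_2‖ = 1.3416.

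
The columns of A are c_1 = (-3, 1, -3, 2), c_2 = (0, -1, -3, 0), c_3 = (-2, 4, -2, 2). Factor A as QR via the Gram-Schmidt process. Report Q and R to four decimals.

Q = [[-0.6255, 0.3884, 0.4937], [0.2085, -0.5017, 0.8214], [-0.6255, -0.7283, -0.2738], [0.4170, -0.2589, -0.0808]], R = [[4.7958, 1.6681, 4.1703], [0.0000, 2.6865, -1.8450], [0.0000, 0.0000, 2.6842]]

q_1 = c_1/‖c_1‖ = (-3, 1, -3, 2)/4.7958 = (-0.6255, 0.2085, -0.6255, 0.4170).
r_{12} = q_1·c_2 = 1.6681.
u_2 = c_2 − 1.6681·q_1 = (1.0435, -1.3478, -1.9565, -0.6957).
‖u_2‖ = 2.6865, so q_2 = (0.3884, -0.5017, -0.7283, -0.2589).
r_{13} = q_1·c_3 = 4.1703; r_{23} = q_2·c_3 = -1.8450.
u_3 = c_3 − 4.1703·q_1 + 1.8450·q_2 = (1.3253, 2.2048, -0.7349, -0.2169).
‖u_3‖ = 2.6842, so q_3 = (0.4937, 0.8214, -0.2738, -0.0808).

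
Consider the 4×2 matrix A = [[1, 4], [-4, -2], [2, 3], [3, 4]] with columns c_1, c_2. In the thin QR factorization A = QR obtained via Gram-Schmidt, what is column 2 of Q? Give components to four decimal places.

c_1 = (1, -4, 2, 3); ‖c_1‖ = 5.4772, so e_1 = (0.1826, -0.7303, 0.3651, 0.5477).
e_1·c_2 = 0.1826·4 + (-0.7303)·(-2) + 0.3651·3 + 0.5477·4 = 5.4772.
u_2 = c_2 − 5.4772·e_1 = (3.0000, 2.0000, 1.0000, 1.0000).
‖u_2‖ = 3.8730, so e_2 = (0.7746, 0.5164, 0.2582, 0.2582).

e_2 = (0.7746, 0.5164, 0.2582, 0.2582)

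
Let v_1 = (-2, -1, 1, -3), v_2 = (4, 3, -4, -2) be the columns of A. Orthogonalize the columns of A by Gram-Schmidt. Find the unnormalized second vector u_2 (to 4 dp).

v_1 = (-2, -1, 1, -3); ‖v_1‖ = 3.8730, so e_1 = (-0.5164, -0.2582, 0.2582, -0.7746).
e_1·v_2 = (-0.5164)·4 + (-0.2582)·3 + 0.2582·(-4) + (-0.7746)·(-2) = -2.3238.
u_2 = v_2 + 2.3238·e_1 = (2.8000, 2.4000, -3.4000, -3.8000).

u_2 = (2.8000, 2.4000, -3.4000, -3.8000)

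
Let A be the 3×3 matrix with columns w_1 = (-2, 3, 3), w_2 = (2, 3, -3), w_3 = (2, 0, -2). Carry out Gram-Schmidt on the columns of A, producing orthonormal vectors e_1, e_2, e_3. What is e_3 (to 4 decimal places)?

e_1 = w_1/‖w_1‖ = (-2, 3, 3)/4.6904 = (-0.4264, 0.6396, 0.6396).
r_{12} = e_1·w_2 = -0.8528.
u_2 = w_2 + 0.8528·e_1 = (1.6364, 3.5455, -2.4545).
‖u_2‖ = 4.6122, so e_2 = (0.3548, 0.7687, -0.5322).
r_{13} = e_1·w_3 = -2.1320; r_{23} = e_2·w_3 = 1.7739.
u_3 = w_3 + 2.1320·e_1 − 1.7739·e_2 = (0.4615, 0.0000, 0.3077).
‖u_3‖ = 0.5547, so e_3 = (0.8321, 0.0000, 0.5547).

e_3 = (0.8321, 0.0000, 0.5547)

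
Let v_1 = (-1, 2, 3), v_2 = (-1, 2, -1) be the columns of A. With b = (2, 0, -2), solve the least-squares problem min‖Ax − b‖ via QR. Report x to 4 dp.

x = (-0.6000, 0.2000)

v_1 = (-1, 2, 3); ‖v_1‖ = 3.7417, so e_1 = (-0.2673, 0.5345, 0.8018).
e_1·v_2 = (-0.2673)·(-1) + 0.5345·2 + 0.8018·(-1) = 0.5345.
u_2 = v_2 − 0.5345·e_1 = (-0.8571, 1.7143, -1.4286).
‖u_2‖ = 2.3905, so e_2 = (-0.3586, 0.7171, -0.5976).
Qᵀb = (-2.1381, 0.4781).
Back-substitute: x_2 = 0.4781/2.3905 = 0.2000.
x_1 = (-2.1381 − 0.5345·0.2000)/3.7417 = -0.6000.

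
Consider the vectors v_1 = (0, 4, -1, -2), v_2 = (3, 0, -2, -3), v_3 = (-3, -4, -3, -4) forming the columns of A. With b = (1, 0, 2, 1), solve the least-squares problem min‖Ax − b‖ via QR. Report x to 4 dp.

v_1 = (0, 4, -1, -2); ‖v_1‖ = 4.5826, so e_1 = (0.0000, 0.8729, -0.2182, -0.4364).
e_1·v_2 = 0.0000·3 + 0.8729·0 + (-0.2182)·(-2) + (-0.4364)·(-3) = 1.7457.
u_2 = v_2 − 1.7457·e_1 = (3.0000, -1.5238, -1.6190, -2.2381).
‖u_2‖ = 4.3534, so e_2 = (0.6891, -0.3500, -0.3719, -0.5141).
e_1·v_3 = 0.0000·(-3) + 0.8729·(-4) + (-0.2182)·(-3) + (-0.4364)·(-4) = -1.0911; e_2·v_3 = 0.6891·(-3) + (-0.3500)·(-4) + (-0.3719)·(-3) + (-0.5141)·(-4) = 2.5049.
u_3 = v_3 + 1.0911·e_1 − 2.5049·e_2 = (-4.7261, -2.1709, -2.3065, -3.1884).
‖u_3‖ = 6.5219, so e_3 = (-0.7247, -0.3329, -0.3537, -0.4889).
Qᵀb = (-0.8729, -0.5688, -1.9209).
Back-substitute: x_3 = -1.9209/6.5219 = -0.2945.
x_2 = (-0.5688 − 2.5049·(-0.2945))/4.3534 = 0.0388.
x_1 = (-0.8729 − 1.7457·0.0388 + 1.0911·(-0.2945))/4.5826 = -0.2754.

x = (-0.2754, 0.0388, -0.2945)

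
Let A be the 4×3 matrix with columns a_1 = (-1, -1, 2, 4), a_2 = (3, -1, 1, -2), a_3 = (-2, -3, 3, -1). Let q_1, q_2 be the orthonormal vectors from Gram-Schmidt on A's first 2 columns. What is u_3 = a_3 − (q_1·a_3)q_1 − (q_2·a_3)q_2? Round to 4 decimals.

a_1 = (-1, -1, 2, 4); ‖a_1‖ = 4.6904, so q_1 = (-0.2132, -0.2132, 0.4264, 0.8528).
q_1·a_2 = (-0.2132)·3 + (-0.2132)·(-1) + 0.4264·1 + 0.8528·(-2) = -1.7056.
u_2 = a_2 + 1.7056·q_1 = (2.6364, -1.3636, 1.7273, -0.5455).
‖u_2‖ = 3.4772, so q_2 = (0.7582, -0.3922, 0.4967, -0.1569).
q_1·a_3 = (-0.2132)·(-2) + (-0.2132)·(-3) + 0.4264·3 + 0.8528·(-1) = 1.4924; q_2·a_3 = 0.7582·(-2) + (-0.3922)·(-3) + 0.4967·3 + (-0.1569)·(-1) = 1.3072.
u_3 = a_3 − 1.4924·q_1 − 1.3072·q_2 = (-2.6729, -2.1692, 1.7143, -2.0677).

u_3 = (-2.6729, -2.1692, 1.7143, -2.0677)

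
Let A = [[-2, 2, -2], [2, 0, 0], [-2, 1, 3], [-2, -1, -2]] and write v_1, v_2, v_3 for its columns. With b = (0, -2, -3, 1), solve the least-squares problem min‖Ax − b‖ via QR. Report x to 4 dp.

x = (-0.0798, -0.6196, -0.6012)

v_1 = (-2, 2, -2, -2); ‖v_1‖ = 4.0000, so q_1 = (-0.5000, 0.5000, -0.5000, -0.5000).
q_1·v_2 = (-0.5000)·2 + 0.5000·0 + (-0.5000)·1 + (-0.5000)·(-1) = -1.0000.
u_2 = v_2 + 1.0000·q_1 = (1.5000, 0.5000, 0.5000, -1.5000).
‖u_2‖ = 2.2361, so q_2 = (0.6708, 0.2236, 0.2236, -0.6708).
q_1·v_3 = (-0.5000)·(-2) + 0.5000·0 + (-0.5000)·3 + (-0.5000)·(-2) = 0.5000; q_2·v_3 = 0.6708·(-2) + 0.2236·0 + 0.2236·3 + (-0.6708)·(-2) = 0.6708.
u_3 = v_3 − 0.5000·q_1 − 0.6708·q_2 = (-2.2000, -0.4000, 3.1000, -1.3000).
‖u_3‖ = 4.0373, so q_3 = (-0.5449, -0.0991, 0.7678, -0.3220).
Qᵀb = (0.0000, -1.7889, -2.4273).
Back-substitute: x_3 = -2.4273/4.0373 = -0.6012.
x_2 = (-1.7889 − 0.6708·(-0.6012))/2.2361 = -0.6196.
x_1 = (0.0000 + 1.0000·(-0.6196) − 0.5000·(-0.6012))/4.0000 = -0.0798.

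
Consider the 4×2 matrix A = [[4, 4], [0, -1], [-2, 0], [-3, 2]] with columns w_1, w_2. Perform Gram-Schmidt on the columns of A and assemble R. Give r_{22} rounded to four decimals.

r_{22} = 4.1895

q_1 = w_1/‖w_1‖ = (4, 0, -2, -3)/5.3852 = (0.7428, 0.0000, -0.3714, -0.5571).
r_{12} = q_1·w_2 = 1.8570.
u_2 = w_2 − 1.8570·q_1 = (2.6207, -1.0000, 0.6897, 3.0345).
r_{22} = ‖u_2‖ = 4.1895.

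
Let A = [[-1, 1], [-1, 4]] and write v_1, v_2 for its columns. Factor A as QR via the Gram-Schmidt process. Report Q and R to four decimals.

e_1 = v_1/‖v_1‖ = (-1, -1)/1.4142 = (-0.7071, -0.7071).
r_{12} = e_1·v_2 = -3.5355.
u_2 = v_2 + 3.5355·e_1 = (-1.5000, 1.5000).
‖u_2‖ = 2.1213, so e_2 = (-0.7071, 0.7071).

Q = [[-0.7071, -0.7071], [-0.7071, 0.7071]], R = [[1.4142, -3.5355], [0.0000, 2.1213]]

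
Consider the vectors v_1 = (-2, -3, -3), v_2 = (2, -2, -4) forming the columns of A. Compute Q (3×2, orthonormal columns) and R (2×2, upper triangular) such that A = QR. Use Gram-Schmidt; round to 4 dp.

e_1 = v_1/‖v_1‖ = (-2, -3, -3)/4.6904 = (-0.4264, -0.6396, -0.6396).
r_{12} = e_1·v_2 = 2.9848.
u_2 = v_2 − 2.9848·e_1 = (3.2727, -0.0909, -2.0909).
‖u_2‖ = 3.8847, so e_2 = (0.8425, -0.0234, -0.5382).

Q = [[-0.4264, 0.8425], [-0.6396, -0.0234], [-0.6396, -0.5382]], R = [[4.6904, 2.9848], [0.0000, 3.8847]]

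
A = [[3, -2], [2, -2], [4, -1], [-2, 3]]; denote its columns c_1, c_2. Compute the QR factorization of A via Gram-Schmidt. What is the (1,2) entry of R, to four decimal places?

r_{12} = -3.4816

e_1 = c_1/‖c_1‖ = (3, 2, 4, -2)/5.7446 = (0.5222, 0.3482, 0.6963, -0.3482).
r_{12} = e_1·c_2 = -3.4816.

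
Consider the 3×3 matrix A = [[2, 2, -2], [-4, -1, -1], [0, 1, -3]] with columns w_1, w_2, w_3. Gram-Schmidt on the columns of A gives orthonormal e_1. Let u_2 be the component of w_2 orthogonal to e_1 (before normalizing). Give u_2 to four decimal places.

u_2 = (1.2000, 0.6000, 1.0000)

e_1 = w_1/‖w_1‖ = (2, -4, 0)/4.4721 = (0.4472, -0.8944, 0.0000).
r_{12} = e_1·w_2 = 1.7889.
u_2 = w_2 − 1.7889·e_1 = (1.2000, 0.6000, 1.0000).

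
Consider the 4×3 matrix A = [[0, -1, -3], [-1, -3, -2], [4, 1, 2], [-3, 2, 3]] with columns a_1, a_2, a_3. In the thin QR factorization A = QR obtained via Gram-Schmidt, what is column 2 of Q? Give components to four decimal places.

e_2 = (-0.2585, -0.7656, 0.2188, 0.5469)

a_1 = (0, -1, 4, -3); ‖a_1‖ = 5.0990, so e_1 = (0.0000, -0.1961, 0.7845, -0.5883).
e_1·a_2 = 0.0000·(-1) + (-0.1961)·(-3) + 0.7845·1 + (-0.5883)·2 = 0.1961.
u_2 = a_2 − 0.1961·e_1 = (-1.0000, -2.9615, 0.8462, 2.1154).
‖u_2‖ = 3.8680, so e_2 = (-0.2585, -0.7656, 0.2188, 0.5469).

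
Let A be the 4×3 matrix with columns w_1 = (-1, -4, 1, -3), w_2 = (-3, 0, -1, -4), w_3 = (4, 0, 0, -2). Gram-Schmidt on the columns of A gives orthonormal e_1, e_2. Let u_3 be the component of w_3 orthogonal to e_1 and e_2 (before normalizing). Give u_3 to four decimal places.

w_1 = (-1, -4, 1, -3); ‖w_1‖ = 5.1962, so e_1 = (-0.1925, -0.7698, 0.1925, -0.5774).
e_1·w_2 = (-0.1925)·(-3) + (-0.7698)·0 + 0.1925·(-1) + (-0.5774)·(-4) = 2.6943.
u_2 = w_2 − 2.6943·e_1 = (-2.4815, 2.0741, -1.5185, -2.4444).
‖u_2‖ = 4.3291, so e_2 = (-0.5732, 0.4791, -0.3508, -0.5647).
e_1·w_3 = (-0.1925)·4 + (-0.7698)·0 + 0.1925·0 + (-0.5774)·(-2) = 0.3849; e_2·w_3 = (-0.5732)·4 + 0.4791·0 + (-0.3508)·0 + (-0.5647)·(-2) = -1.1635.
u_3 = w_3 − 0.3849·e_1 + 1.1635·e_2 = (3.4071, 0.8538, -0.4822, -2.4348).

u_3 = (3.4071, 0.8538, -0.4822, -2.4348)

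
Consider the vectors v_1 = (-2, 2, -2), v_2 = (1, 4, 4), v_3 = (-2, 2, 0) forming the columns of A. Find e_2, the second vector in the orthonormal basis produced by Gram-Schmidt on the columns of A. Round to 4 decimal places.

e_2 = (0.1166, 0.7582, 0.6415)

v_1 = (-2, 2, -2); ‖v_1‖ = 3.4641, so e_1 = (-0.5774, 0.5774, -0.5774).
e_1·v_2 = (-0.5774)·1 + 0.5774·4 + (-0.5774)·4 = -0.5774.
u_2 = v_2 + 0.5774·e_1 = (0.6667, 4.3333, 3.6667).
‖u_2‖ = 5.7155, so e_2 = (0.1166, 0.7582, 0.6415).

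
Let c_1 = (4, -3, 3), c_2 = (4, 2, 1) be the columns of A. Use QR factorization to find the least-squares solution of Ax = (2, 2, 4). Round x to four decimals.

x = (0.1578, 0.6642)

c_1 = (4, -3, 3); ‖c_1‖ = 5.8310, so e_1 = (0.6860, -0.5145, 0.5145).
e_1·c_2 = 0.6860·4 + (-0.5145)·2 + 0.5145·1 = 2.2295.
u_2 = c_2 − 2.2295·e_1 = (2.4706, 3.1471, -0.1471).
‖u_2‖ = 4.0037, so e_2 = (0.6171, 0.7860, -0.0367).
Qᵀb = (2.4010, 2.6593).
Back-substitute: x_2 = 2.6593/4.0037 = 0.6642.
x_1 = (2.4010 − 2.2295·0.6642)/5.8310 = 0.1578.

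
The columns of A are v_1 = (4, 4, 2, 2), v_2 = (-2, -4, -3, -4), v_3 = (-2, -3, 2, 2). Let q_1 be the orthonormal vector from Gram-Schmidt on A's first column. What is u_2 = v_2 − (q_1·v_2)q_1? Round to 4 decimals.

v_1 = (4, 4, 2, 2); ‖v_1‖ = 6.3246, so q_1 = (0.6325, 0.6325, 0.3162, 0.3162).
q_1·v_2 = 0.6325·(-2) + 0.6325·(-4) + 0.3162·(-3) + 0.3162·(-4) = -6.0083.
u_2 = v_2 + 6.0083·q_1 = (1.8000, -0.2000, -1.1000, -2.1000).

u_2 = (1.8000, -0.2000, -1.1000, -2.1000)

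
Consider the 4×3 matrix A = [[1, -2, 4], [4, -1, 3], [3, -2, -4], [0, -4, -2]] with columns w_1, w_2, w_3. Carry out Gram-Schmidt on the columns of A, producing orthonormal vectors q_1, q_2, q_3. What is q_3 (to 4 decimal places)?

q_1 = w_1/‖w_1‖ = (1, 4, 3, 0)/5.0990 = (0.1961, 0.7845, 0.5883, 0.0000).
r_{12} = q_1·w_2 = -2.3534.
u_2 = w_2 + 2.3534·q_1 = (-1.5385, 0.8462, -0.6154, -4.0000).
‖u_2‖ = 4.4115, so q_2 = (-0.3487, 0.1918, -0.1395, -0.9067).
r_{13} = q_1·w_3 = 0.7845; r_{23} = q_2·w_3 = 1.5519.
u_3 = w_3 − 0.7845·q_1 − 1.5519·q_2 = (4.3874, 2.0870, -4.2451, -0.5929).
‖u_3‖ = 6.4789, so q_3 = (0.6772, 0.3221, -0.6552, -0.0915).

q_3 = (0.6772, 0.3221, -0.6552, -0.0915)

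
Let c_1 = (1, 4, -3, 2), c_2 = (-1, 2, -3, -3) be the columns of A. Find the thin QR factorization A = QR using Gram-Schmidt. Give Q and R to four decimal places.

Q = [[0.1826, -0.3007], [0.7303, 0.1503], [-0.5477, -0.4510], [0.3651, -0.8268]], R = [[5.4772, 1.8257], [0.0000, 4.4347]]

c_1 = (1, 4, -3, 2); ‖c_1‖ = 5.4772, so q_1 = (0.1826, 0.7303, -0.5477, 0.3651).
q_1·c_2 = 0.1826·(-1) + 0.7303·2 + (-0.5477)·(-3) + 0.3651·(-3) = 1.8257.
u_2 = c_2 − 1.8257·q_1 = (-1.3333, 0.6667, -2.0000, -3.6667).
‖u_2‖ = 4.4347, so q_2 = (-0.3007, 0.1503, -0.4510, -0.8268).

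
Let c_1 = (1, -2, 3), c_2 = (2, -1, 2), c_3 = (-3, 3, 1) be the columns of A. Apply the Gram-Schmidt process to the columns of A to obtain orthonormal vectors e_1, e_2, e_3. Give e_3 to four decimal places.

e_3 = (-0.1961, 0.7845, 0.5883)

c_1 = (1, -2, 3); ‖c_1‖ = 3.7417, so e_1 = (0.2673, -0.5345, 0.8018).
e_1·c_2 = 0.2673·2 + (-0.5345)·(-1) + 0.8018·2 = 2.6726.
u_2 = c_2 − 2.6726·e_1 = (1.2857, 0.4286, -0.1429).
‖u_2‖ = 1.3628, so e_2 = (0.9435, 0.3145, -0.1048).
e_1·c_3 = 0.2673·(-3) + (-0.5345)·3 + 0.8018·1 = -1.6036; e_2·c_3 = 0.9435·(-3) + 0.3145·3 + (-0.1048)·1 = -1.9917.
u_3 = c_3 + 1.6036·e_1 + 1.9917·e_2 = (-0.6923, 2.7692, 2.0769).
‖u_3‖ = 3.5301, so e_3 = (-0.1961, 0.7845, 0.5883).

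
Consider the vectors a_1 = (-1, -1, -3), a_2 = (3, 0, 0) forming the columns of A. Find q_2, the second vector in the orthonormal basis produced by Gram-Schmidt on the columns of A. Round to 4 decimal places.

q_2 = (0.9535, -0.0953, -0.2860)

a_1 = (-1, -1, -3); ‖a_1‖ = 3.3166, so q_1 = (-0.3015, -0.3015, -0.9045).
q_1·a_2 = (-0.3015)·3 + (-0.3015)·0 + (-0.9045)·0 = -0.9045.
u_2 = a_2 + 0.9045·q_1 = (2.7273, -0.2727, -0.8182).
‖u_2‖ = 2.8604, so q_2 = (0.9535, -0.0953, -0.2860).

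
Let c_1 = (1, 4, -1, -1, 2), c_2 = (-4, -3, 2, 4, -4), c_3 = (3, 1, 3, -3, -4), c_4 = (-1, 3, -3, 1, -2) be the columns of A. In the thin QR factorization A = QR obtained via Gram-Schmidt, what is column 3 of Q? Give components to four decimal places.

q_3 = (0.3491, 0.2793, 0.4863, -0.3491, -0.6646)

q_1 = c_1/‖c_1‖ = (1, 4, -1, -1, 2)/4.7958 = (0.2085, 0.8341, -0.2085, -0.2085, 0.4170).
r_{12} = q_1·c_2 = -6.2554.
u_2 = c_2 + 6.2554·q_1 = (-2.6957, 2.2174, 0.6957, 2.6957, -1.3913).
‖u_2‖ = 4.6765, so q_2 = (-0.5764, 0.4742, 0.1488, 0.5764, -0.2975).
r_{13} = q_1·c_3 = -0.2085; r_{23} = q_2·c_3 = -1.3481.
u_3 = c_3 + 0.2085·q_1 + 1.3481·q_2 = (2.2664, 1.8131, 3.1571, -2.2664, -4.3141).
‖u_3‖ = 6.4915, so q_3 = (0.3491, 0.2793, 0.4863, -0.3491, -0.6646).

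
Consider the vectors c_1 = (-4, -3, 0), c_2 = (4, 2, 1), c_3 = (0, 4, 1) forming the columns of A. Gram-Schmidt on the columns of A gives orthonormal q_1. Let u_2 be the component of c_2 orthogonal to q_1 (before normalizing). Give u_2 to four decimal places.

u_2 = (0.4800, -0.6400, 1.0000)

c_1 = (-4, -3, 0); ‖c_1‖ = 5.0000, so q_1 = (-0.8000, -0.6000, 0.0000).
q_1·c_2 = (-0.8000)·4 + (-0.6000)·2 + 0.0000·1 = -4.4000.
u_2 = c_2 + 4.4000·q_1 = (0.4800, -0.6400, 1.0000).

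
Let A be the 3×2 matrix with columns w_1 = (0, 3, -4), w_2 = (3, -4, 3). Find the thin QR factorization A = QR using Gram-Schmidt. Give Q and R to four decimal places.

w_1 = (0, 3, -4); ‖w_1‖ = 5.0000, so e_1 = (0.0000, 0.6000, -0.8000).
e_1·w_2 = 0.0000·3 + 0.6000·(-4) + (-0.8000)·3 = -4.8000.
u_2 = w_2 + 4.8000·e_1 = (3.0000, -1.1200, -0.8400).
‖u_2‖ = 3.3106, so e_2 = (0.9062, -0.3383, -0.2537).

Q = [[0.0000, 0.9062], [0.6000, -0.3383], [-0.8000, -0.2537]], R = [[5.0000, -4.8000], [0.0000, 3.3106]]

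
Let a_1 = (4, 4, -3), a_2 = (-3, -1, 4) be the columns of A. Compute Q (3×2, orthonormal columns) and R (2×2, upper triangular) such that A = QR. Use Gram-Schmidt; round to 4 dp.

Q = [[0.6247, -0.1023], [0.6247, 0.6603], [-0.4685, 0.7440]], R = [[6.4031, -4.3729], [0.0000, 2.6226]]

e_1 = a_1/‖a_1‖ = (4, 4, -3)/6.4031 = (0.6247, 0.6247, -0.4685).
r_{12} = e_1·a_2 = -4.3729.
u_2 = a_2 + 4.3729·e_1 = (-0.2683, 1.7317, 1.9512).
‖u_2‖ = 2.6226, so e_2 = (-0.1023, 0.6603, 0.7440).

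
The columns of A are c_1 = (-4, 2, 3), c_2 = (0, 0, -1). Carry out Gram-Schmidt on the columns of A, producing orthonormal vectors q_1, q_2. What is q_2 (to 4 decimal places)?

q_2 = (-0.4983, 0.2491, -0.8305)

q_1 = c_1/‖c_1‖ = (-4, 2, 3)/5.3852 = (-0.7428, 0.3714, 0.5571).
r_{12} = q_1·c_2 = -0.5571.
u_2 = c_2 + 0.5571·q_1 = (-0.4138, 0.2069, -0.6897).
‖u_2‖ = 0.8305, so q_2 = (-0.4983, 0.2491, -0.8305).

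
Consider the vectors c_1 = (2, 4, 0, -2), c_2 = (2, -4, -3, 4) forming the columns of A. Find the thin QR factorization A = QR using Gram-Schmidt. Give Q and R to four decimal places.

q_1 = c_1/‖c_1‖ = (2, 4, 0, -2)/4.8990 = (0.4082, 0.8165, 0.0000, -0.4082).
r_{12} = q_1·c_2 = -4.0825.
u_2 = c_2 + 4.0825·q_1 = (3.6667, -0.6667, -3.0000, 2.3333).
‖u_2‖ = 5.3229, so q_2 = (0.6888, -0.1252, -0.5636, 0.4384).

Q = [[0.4082, 0.6888], [0.8165, -0.1252], [0.0000, -0.5636], [-0.4082, 0.4384]], R = [[4.8990, -4.0825], [0.0000, 5.3229]]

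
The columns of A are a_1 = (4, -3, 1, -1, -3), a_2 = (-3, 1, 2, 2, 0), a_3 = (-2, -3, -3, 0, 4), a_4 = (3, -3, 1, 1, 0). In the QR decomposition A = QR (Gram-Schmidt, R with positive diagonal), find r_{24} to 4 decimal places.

r_{24} = 0.2188

a_1 = (4, -3, 1, -1, -3); ‖a_1‖ = 6.0000, so q_1 = (0.6667, -0.5000, 0.1667, -0.1667, -0.5000).
q_1·a_2 = 0.6667·(-3) + (-0.5000)·1 + 0.1667·2 + (-0.1667)·2 + (-0.5000)·0 = -2.5000.
u_2 = a_2 + 2.5000·q_1 = (-1.3333, -0.2500, 2.4167, 1.5833, -1.2500).
‖u_2‖ = 3.4278, so q_2 = (-0.3890, -0.0729, 0.7050, 0.4619, -0.3647).
r_{24} = q_2·a_4 = 0.2188.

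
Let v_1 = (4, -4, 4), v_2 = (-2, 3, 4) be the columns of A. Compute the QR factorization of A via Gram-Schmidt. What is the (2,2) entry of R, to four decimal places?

r_{22} = 5.3541

v_1 = (4, -4, 4); ‖v_1‖ = 6.9282, so q_1 = (0.5774, -0.5774, 0.5774).
q_1·v_2 = 0.5774·(-2) + (-0.5774)·3 + 0.5774·4 = -0.5774.
u_2 = v_2 + 0.5774·q_1 = (-1.6667, 2.6667, 4.3333).
r_{22} = ‖u_2‖ = 5.3541.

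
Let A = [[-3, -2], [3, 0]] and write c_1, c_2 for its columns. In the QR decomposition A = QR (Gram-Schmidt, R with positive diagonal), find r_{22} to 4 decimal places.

c_1 = (-3, 3); ‖c_1‖ = 4.2426, so e_1 = (-0.7071, 0.7071).
e_1·c_2 = (-0.7071)·(-2) + 0.7071·0 = 1.4142.
u_2 = c_2 − 1.4142·e_1 = (-1.0000, -1.0000).
r_{22} = ‖u_2‖ = 1.4142.

r_{22} = 1.4142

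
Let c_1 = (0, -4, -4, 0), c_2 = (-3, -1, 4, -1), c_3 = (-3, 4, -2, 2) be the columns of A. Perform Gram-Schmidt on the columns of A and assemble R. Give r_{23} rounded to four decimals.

c_1 = (0, -4, -4, 0); ‖c_1‖ = 5.6569, so e_1 = (0.0000, -0.7071, -0.7071, 0.0000).
e_1·c_2 = 0.0000·(-3) + (-0.7071)·(-1) + (-0.7071)·4 + 0.0000·(-1) = -2.1213.
u_2 = c_2 + 2.1213·e_1 = (-3.0000, -2.5000, 2.5000, -1.0000).
‖u_2‖ = 4.7434, so e_2 = (-0.6325, -0.5270, 0.5270, -0.2108).
r_{23} = e_2·c_3 = -1.6865.

r_{23} = -1.6865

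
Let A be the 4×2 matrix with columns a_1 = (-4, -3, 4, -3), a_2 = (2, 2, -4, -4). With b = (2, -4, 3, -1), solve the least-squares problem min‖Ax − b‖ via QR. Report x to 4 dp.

x = (0.3246, -0.1539)

a_1 = (-4, -3, 4, -3); ‖a_1‖ = 7.0711, so e_1 = (-0.5657, -0.4243, 0.5657, -0.4243).
e_1·a_2 = (-0.5657)·2 + (-0.4243)·2 + 0.5657·(-4) + (-0.4243)·(-4) = -2.5456.
u_2 = a_2 + 2.5456·e_1 = (0.5600, 0.9200, -2.5600, -5.0800).
‖u_2‖ = 5.7896, so e_2 = (0.0967, 0.1589, -0.4422, -0.8774).
Qᵀb = (2.6870, -0.8912).
Back-substitute: x_2 = -0.8912/5.7896 = -0.1539.
x_1 = (2.6870 + 2.5456·(-0.1539))/7.0711 = 0.3246.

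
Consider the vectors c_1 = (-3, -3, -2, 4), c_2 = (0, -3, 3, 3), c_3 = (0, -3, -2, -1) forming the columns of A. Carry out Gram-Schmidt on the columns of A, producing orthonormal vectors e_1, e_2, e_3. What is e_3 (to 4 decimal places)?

c_1 = (-3, -3, -2, 4); ‖c_1‖ = 6.1644, so e_1 = (-0.4867, -0.4867, -0.3244, 0.6489).
e_1·c_2 = (-0.4867)·0 + (-0.4867)·(-3) + (-0.3244)·3 + 0.6489·3 = 2.4333.
u_2 = c_2 − 2.4333·e_1 = (1.1842, -1.8158, 3.7895, 1.4211).
‖u_2‖ = 4.5912, so e_2 = (0.2579, -0.3955, 0.8254, 0.3095).
e_1·c_3 = (-0.4867)·0 + (-0.4867)·(-3) + (-0.3244)·(-2) + 0.6489·(-1) = 1.4600; e_2·c_3 = 0.2579·0 + (-0.3955)·(-3) + 0.8254·(-2) + 0.3095·(-1) = -0.7738.
u_3 = c_3 − 1.4600·e_1 + 0.7738·e_2 = (0.9101, -2.5955, -0.8876, -1.7079).
‖u_3‖ = 3.3570, so e_3 = (0.2711, -0.7732, -0.2644, -0.5087).

e_3 = (0.2711, -0.7732, -0.2644, -0.5087)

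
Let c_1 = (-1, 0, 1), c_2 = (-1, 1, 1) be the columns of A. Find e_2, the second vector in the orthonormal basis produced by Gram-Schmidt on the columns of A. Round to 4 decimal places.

e_2 = (0.0000, 1.0000, 0.0000)

c_1 = (-1, 0, 1); ‖c_1‖ = 1.4142, so e_1 = (-0.7071, 0.0000, 0.7071).
e_1·c_2 = (-0.7071)·(-1) + 0.0000·1 + 0.7071·1 = 1.4142.
u_2 = c_2 − 1.4142·e_1 = (0.0000, 1.0000, 0.0000).
‖u_2‖ = 1.0000, so e_2 = (0.0000, 1.0000, 0.0000).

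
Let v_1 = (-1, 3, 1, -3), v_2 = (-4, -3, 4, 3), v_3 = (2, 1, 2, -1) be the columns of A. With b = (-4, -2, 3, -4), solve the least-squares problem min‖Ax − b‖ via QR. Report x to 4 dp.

x = (1.0333, 0.6167, -0.2500)

v_1 = (-1, 3, 1, -3); ‖v_1‖ = 4.4721, so q_1 = (-0.2236, 0.6708, 0.2236, -0.6708).
q_1·v_2 = (-0.2236)·(-4) + 0.6708·(-3) + 0.2236·4 + (-0.6708)·3 = -2.2361.
u_2 = v_2 + 2.2361·q_1 = (-4.5000, -1.5000, 4.5000, 1.5000).
‖u_2‖ = 6.7082, so q_2 = (-0.6708, -0.2236, 0.6708, 0.2236).
q_1·v_3 = (-0.2236)·2 + 0.6708·1 + 0.2236·2 + (-0.6708)·(-1) = 1.3416; q_2·v_3 = (-0.6708)·2 + (-0.2236)·1 + 0.6708·2 + 0.2236·(-1) = -0.4472.
u_3 = v_3 − 1.3416·q_1 + 0.4472·q_2 = (2.0000, 0.0000, 2.0000, 0.0000).
‖u_3‖ = 2.8284, so q_3 = (0.7071, 0.0000, 0.7071, 0.0000).
Qᵀb = (2.9069, 4.2485, -0.7071).
Back-substitute: x_3 = -0.7071/2.8284 = -0.2500.
x_2 = (4.2485 + 0.4472·(-0.2500))/6.7082 = 0.6167.
x_1 = (2.9069 + 2.2361·0.6167 − 1.3416·(-0.2500))/4.4721 = 1.0333.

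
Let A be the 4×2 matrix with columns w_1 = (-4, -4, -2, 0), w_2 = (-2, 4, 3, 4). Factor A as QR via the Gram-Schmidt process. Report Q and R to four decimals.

Q = [[-0.6667, -0.5653], [-0.6667, 0.3887], [-0.3333, 0.3533], [0.0000, 0.6360]], R = [[6.0000, -2.3333], [0.0000, 6.2893]]

q_1 = w_1/‖w_1‖ = (-4, -4, -2, 0)/6.0000 = (-0.6667, -0.6667, -0.3333, 0.0000).
r_{12} = q_1·w_2 = -2.3333.
u_2 = w_2 + 2.3333·q_1 = (-3.5556, 2.4444, 2.2222, 4.0000).
‖u_2‖ = 6.2893, so q_2 = (-0.5653, 0.3887, 0.3533, 0.6360).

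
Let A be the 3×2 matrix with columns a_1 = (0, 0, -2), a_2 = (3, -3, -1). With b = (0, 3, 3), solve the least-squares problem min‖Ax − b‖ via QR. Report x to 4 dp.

e_1 = a_1/‖a_1‖ = (0, 0, -2)/2.0000 = (0.0000, 0.0000, -1.0000).
r_{12} = e_1·a_2 = 1.0000.
u_2 = a_2 − 1.0000·e_1 = (3.0000, -3.0000, 0.0000).
‖u_2‖ = 4.2426, so e_2 = (0.7071, -0.7071, 0.0000).
Qᵀb = (-3.0000, -2.1213).
Back-substitute: x_2 = -2.1213/4.2426 = -0.5000.
x_1 = (-3.0000 − 1.0000·(-0.5000))/2.0000 = -1.2500.

x = (-1.2500, -0.5000)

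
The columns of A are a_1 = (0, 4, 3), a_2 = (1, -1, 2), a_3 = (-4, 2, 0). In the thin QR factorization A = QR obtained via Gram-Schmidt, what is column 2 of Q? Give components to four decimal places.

q_2 = (0.4138, -0.5462, 0.7283)

a_1 = (0, 4, 3); ‖a_1‖ = 5.0000, so q_1 = (0.0000, 0.8000, 0.6000).
q_1·a_2 = 0.0000·1 + 0.8000·(-1) + 0.6000·2 = 0.4000.
u_2 = a_2 − 0.4000·q_1 = (1.0000, -1.3200, 1.7600).
‖u_2‖ = 2.4166, so q_2 = (0.4138, -0.5462, 0.7283).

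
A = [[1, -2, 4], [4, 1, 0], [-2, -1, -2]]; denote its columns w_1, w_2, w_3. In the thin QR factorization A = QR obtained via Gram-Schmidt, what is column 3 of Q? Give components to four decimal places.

e_1 = w_1/‖w_1‖ = (1, 4, -2)/4.5826 = (0.2182, 0.8729, -0.4364).
r_{12} = e_1·w_2 = 0.8729.
u_2 = w_2 − 0.8729·e_1 = (-2.1905, 0.2381, -0.6190).
‖u_2‖ = 2.2887, so e_2 = (-0.9571, 0.1040, -0.2705).
r_{13} = e_1·w_3 = 1.7457; r_{23} = e_2·w_3 = -3.2874.
u_3 = w_3 − 1.7457·e_1 + 3.2874·e_2 = (0.4727, -1.1818, -2.1273).
‖u_3‖ = 2.4790, so e_3 = (0.1907, -0.4767, -0.8581).

e_3 = (0.1907, -0.4767, -0.8581)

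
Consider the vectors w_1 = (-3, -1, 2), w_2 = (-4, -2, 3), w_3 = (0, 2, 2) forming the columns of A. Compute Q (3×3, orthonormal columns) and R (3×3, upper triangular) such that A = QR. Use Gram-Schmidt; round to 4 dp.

w_1 = (-3, -1, 2); ‖w_1‖ = 3.7417, so q_1 = (-0.8018, -0.2673, 0.5345).
q_1·w_2 = (-0.8018)·(-4) + (-0.2673)·(-2) + 0.5345·3 = 5.3452.
u_2 = w_2 − 5.3452·q_1 = (0.2857, -0.5714, 0.1429).
‖u_2‖ = 0.6547, so q_2 = (0.4364, -0.8729, 0.2182).
q_1·w_3 = (-0.8018)·0 + (-0.2673)·2 + 0.5345·2 = 0.5345; q_2·w_3 = 0.4364·0 + (-0.8729)·2 + 0.2182·2 = -1.3093.
u_3 = w_3 − 0.5345·q_1 + 1.3093·q_2 = (1.0000, 1.0000, 2.0000).
‖u_3‖ = 2.4495, so q_3 = (0.4082, 0.4082, 0.8165).

Q = [[-0.8018, 0.4364, 0.4082], [-0.2673, -0.8729, 0.4082], [0.5345, 0.2182, 0.8165]], R = [[3.7417, 5.3452, 0.5345], [0.0000, 0.6547, -1.3093], [0.0000, 0.0000, 2.4495]]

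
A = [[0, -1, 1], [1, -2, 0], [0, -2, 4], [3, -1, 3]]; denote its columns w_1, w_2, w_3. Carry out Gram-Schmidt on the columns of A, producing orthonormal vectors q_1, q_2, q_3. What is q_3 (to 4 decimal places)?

q_3 = (0.0000, -0.7442, 0.6202, 0.2481)

q_1 = w_1/‖w_1‖ = (0, 1, 0, 3)/3.1623 = (0.0000, 0.3162, 0.0000, 0.9487).
r_{12} = q_1·w_2 = -1.5811.
u_2 = w_2 + 1.5811·q_1 = (-1.0000, -1.5000, -2.0000, 0.5000).
‖u_2‖ = 2.7386, so q_2 = (-0.3651, -0.5477, -0.7303, 0.1826).
r_{13} = q_1·w_3 = 2.8460; r_{23} = q_2·w_3 = -2.7386.
u_3 = w_3 − 2.8460·q_1 + 2.7386·q_2 = (0.0000, -2.4000, 2.0000, 0.8000).
‖u_3‖ = 3.2249, so q_3 = (0.0000, -0.7442, 0.6202, 0.2481).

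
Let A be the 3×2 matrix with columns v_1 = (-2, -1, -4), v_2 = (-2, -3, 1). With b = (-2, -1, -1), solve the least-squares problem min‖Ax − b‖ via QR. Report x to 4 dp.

x = (0.3789, 0.3474)

q_1 = v_1/‖v_1‖ = (-2, -1, -4)/4.5826 = (-0.4364, -0.2182, -0.8729).
r_{12} = q_1·v_2 = 0.6547.
u_2 = v_2 − 0.6547·q_1 = (-1.7143, -2.8571, 1.5714).
‖u_2‖ = 3.6839, so q_2 = (-0.4653, -0.7756, 0.4266).
Qᵀb = (1.9640, 1.2797).
Back-substitute: x_2 = 1.2797/3.6839 = 0.3474.
x_1 = (1.9640 − 0.6547·0.3474)/4.5826 = 0.3789.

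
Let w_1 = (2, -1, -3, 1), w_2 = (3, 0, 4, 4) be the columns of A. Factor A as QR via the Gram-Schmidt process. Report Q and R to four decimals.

Q = [[0.5164, 0.5118], [-0.2582, -0.0209], [-0.7746, 0.5641], [0.2582, 0.6476]], R = [[3.8730, -0.5164], [0.0000, 6.3823]]

w_1 = (2, -1, -3, 1); ‖w_1‖ = 3.8730, so q_1 = (0.5164, -0.2582, -0.7746, 0.2582).
q_1·w_2 = 0.5164·3 + (-0.2582)·0 + (-0.7746)·4 + 0.2582·4 = -0.5164.
u_2 = w_2 + 0.5164·q_1 = (3.2667, -0.1333, 3.6000, 4.1333).
‖u_2‖ = 6.3823, so q_2 = (0.5118, -0.0209, 0.5641, 0.6476).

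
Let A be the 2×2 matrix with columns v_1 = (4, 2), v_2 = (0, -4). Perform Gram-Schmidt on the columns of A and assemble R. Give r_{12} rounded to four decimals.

r_{12} = -1.7889

v_1 = (4, 2); ‖v_1‖ = 4.4721, so q_1 = (0.8944, 0.4472).
r_{12} = q_1·v_2 = -1.7889.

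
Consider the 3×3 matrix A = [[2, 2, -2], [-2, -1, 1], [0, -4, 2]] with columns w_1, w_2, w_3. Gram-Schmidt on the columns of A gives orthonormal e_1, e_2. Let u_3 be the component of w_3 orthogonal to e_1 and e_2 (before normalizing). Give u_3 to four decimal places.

u_3 = (-0.2424, -0.2424, -0.0606)

w_1 = (2, -2, 0); ‖w_1‖ = 2.8284, so e_1 = (0.7071, -0.7071, 0.0000).
e_1·w_2 = 0.7071·2 + (-0.7071)·(-1) + 0.0000·(-4) = 2.1213.
u_2 = w_2 − 2.1213·e_1 = (0.5000, 0.5000, -4.0000).
‖u_2‖ = 4.0620, so e_2 = (0.1231, 0.1231, -0.9847).
e_1·w_3 = 0.7071·(-2) + (-0.7071)·1 + 0.0000·2 = -2.1213; e_2·w_3 = 0.1231·(-2) + 0.1231·1 + (-0.9847)·2 = -2.0926.
u_3 = w_3 + 2.1213·e_1 + 2.0926·e_2 = (-0.2424, -0.2424, -0.0606).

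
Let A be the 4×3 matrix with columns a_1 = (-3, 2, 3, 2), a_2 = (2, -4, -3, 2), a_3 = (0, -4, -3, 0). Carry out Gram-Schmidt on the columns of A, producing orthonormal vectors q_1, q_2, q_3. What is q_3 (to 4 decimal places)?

q_1 = a_1/‖a_1‖ = (-3, 2, 3, 2)/5.0990 = (-0.5883, 0.3922, 0.5883, 0.3922).
r_{12} = q_1·a_2 = -3.7262.
u_2 = a_2 + 3.7262·q_1 = (-0.1923, -2.5385, -0.8077, 3.4615).
‖u_2‖ = 4.3721, so q_2 = (-0.0440, -0.5806, -0.1847, 0.7917).
r_{13} = q_1·a_3 = -3.3340; r_{23} = q_2·a_3 = 2.8766.
u_3 = a_3 + 3.3340·q_1 − 2.8766·q_2 = (-1.8350, -1.0221, -0.5070, -0.9698).
‖u_3‖ = 2.3685, so q_3 = (-0.7748, -0.4316, -0.2141, -0.4095).

q_3 = (-0.7748, -0.4316, -0.2141, -0.4095)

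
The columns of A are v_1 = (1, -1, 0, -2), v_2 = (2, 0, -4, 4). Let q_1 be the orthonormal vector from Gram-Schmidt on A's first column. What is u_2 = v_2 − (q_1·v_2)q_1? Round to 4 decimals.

u_2 = (3.0000, -1.0000, -4.0000, 2.0000)

q_1 = v_1/‖v_1‖ = (1, -1, 0, -2)/2.4495 = (0.4082, -0.4082, 0.0000, -0.8165).
r_{12} = q_1·v_2 = -2.4495.
u_2 = v_2 + 2.4495·q_1 = (3.0000, -1.0000, -4.0000, 2.0000).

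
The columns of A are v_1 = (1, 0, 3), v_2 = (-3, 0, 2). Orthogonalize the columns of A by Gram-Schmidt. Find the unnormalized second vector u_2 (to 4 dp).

v_1 = (1, 0, 3); ‖v_1‖ = 3.1623, so e_1 = (0.3162, 0.0000, 0.9487).
e_1·v_2 = 0.3162·(-3) + 0.0000·0 + 0.9487·2 = 0.9487.
u_2 = v_2 − 0.9487·e_1 = (-3.3000, 0.0000, 1.1000).

u_2 = (-3.3000, 0.0000, 1.1000)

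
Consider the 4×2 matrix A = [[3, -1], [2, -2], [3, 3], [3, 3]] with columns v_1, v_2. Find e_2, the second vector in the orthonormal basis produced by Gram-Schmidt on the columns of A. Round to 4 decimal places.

e_2 = (-0.4724, -0.6201, 0.4429, 0.4429)

v_1 = (3, 2, 3, 3); ‖v_1‖ = 5.5678, so e_1 = (0.5388, 0.3592, 0.5388, 0.5388).
e_1·v_2 = 0.5388·(-1) + 0.3592·(-2) + 0.5388·3 + 0.5388·3 = 1.9757.
u_2 = v_2 − 1.9757·e_1 = (-2.0645, -2.7097, 1.9355, 1.9355).
‖u_2‖ = 4.3700, so e_2 = (-0.4724, -0.6201, 0.4429, 0.4429).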